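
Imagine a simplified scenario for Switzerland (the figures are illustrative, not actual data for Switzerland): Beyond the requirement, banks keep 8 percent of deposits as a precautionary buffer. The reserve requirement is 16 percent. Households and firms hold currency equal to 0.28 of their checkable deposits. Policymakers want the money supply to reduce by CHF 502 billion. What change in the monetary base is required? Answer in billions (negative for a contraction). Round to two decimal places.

-203.94 billion

The money multiplier is m = (1 + c) / (rr + e + c) = (1 + 0.28) / (0.16 + 0.08 + 0.28) ≈ 2.461538.
ΔMB = ΔM / m = (−502) / 2.461538 ≈ -203.9375 billion.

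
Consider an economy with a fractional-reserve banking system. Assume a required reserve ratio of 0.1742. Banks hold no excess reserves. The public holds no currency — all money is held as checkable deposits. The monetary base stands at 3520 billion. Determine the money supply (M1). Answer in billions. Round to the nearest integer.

With no currency drain or excess reserves, the money multiplier is m = 1/rr = 1/0.1742 ≈ 5.74053.
Money supply M = m × MB = 5.74053 × 3520 = 20206.6656 billion.

20207 billion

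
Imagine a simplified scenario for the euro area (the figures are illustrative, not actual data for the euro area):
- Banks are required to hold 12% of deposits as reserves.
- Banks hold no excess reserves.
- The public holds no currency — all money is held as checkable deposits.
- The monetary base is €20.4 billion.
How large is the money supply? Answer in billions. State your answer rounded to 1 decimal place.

With no currency drain or excess reserves, the money multiplier is m = 1/rr = 1/0.12 ≈ 8.3333.
Money supply M = m × MB = 8.3333 × 20.4 ≈ 169.9993 billion.

€170.0 billion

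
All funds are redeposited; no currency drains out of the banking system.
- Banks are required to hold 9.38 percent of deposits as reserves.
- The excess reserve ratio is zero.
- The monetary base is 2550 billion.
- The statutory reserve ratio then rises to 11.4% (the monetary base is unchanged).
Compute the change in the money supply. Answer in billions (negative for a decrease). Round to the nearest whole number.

Initially m₁ = 1 / (0.0938) ≈ 10.66098, so M₁ = 10.66098 × 2550 = 27185.499 billion.
After the change m₂ = 1 / (0.114) ≈ 8.77193, so M₂ = 8.77193 × 2550 = 22368.4215 billion.
ΔM = M₂ − M₁ = 22368.4215 − 27185.499 = -4817.0775 billion.

-4817 billion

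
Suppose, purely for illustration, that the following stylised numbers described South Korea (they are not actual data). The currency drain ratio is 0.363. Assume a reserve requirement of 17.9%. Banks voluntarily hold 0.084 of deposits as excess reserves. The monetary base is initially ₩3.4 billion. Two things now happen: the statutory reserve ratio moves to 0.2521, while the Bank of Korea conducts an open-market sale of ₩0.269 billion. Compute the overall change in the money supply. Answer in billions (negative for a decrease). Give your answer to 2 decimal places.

-1.30 billion

Before: m₁ = (1 + 0.363) / (0.179 + 0.084 + 0.363) ≈ 2.1773, MB₁ = 3.4, so M₁ = 2.1773 × 3.4 ≈ 7.4028 billion.
After: m₂ = (1 + 0.363) / (0.2521 + 0.084 + 0.363) ≈ 1.9496, MB₂ = 3.4 − 0.269 = 3.131, so M₂ = 1.9496 × 3.131 ≈ 6.1042 billion.
ΔM = M₂ − M₁ = 6.1042 − 7.4028 = -1.2986 billion.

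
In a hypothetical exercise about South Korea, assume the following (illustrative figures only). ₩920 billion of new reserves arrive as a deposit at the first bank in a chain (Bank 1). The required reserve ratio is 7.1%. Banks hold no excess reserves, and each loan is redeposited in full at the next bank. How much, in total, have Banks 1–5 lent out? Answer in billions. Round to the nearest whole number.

₩3708 billion

Bank i lends (1 − rr)^i of the original deposit: Bank 1 lends 920·0.9290 = 854.6800, Bank 2 lends 920·0.9290² ≈ 793.9977, and so on.
Summing a geometric series: total = 920·[0.9290·(1 − 0.9290^5) / (1 − 0.9290)] ≈ 3708.1538 billion.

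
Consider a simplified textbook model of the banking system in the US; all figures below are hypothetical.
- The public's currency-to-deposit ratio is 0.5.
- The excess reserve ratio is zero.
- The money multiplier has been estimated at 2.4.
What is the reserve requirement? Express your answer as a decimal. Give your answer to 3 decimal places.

Using m = 2.4. Since m = (1 + c)/(c + rr + e), the denominator satisfies c + rr + e = (1 + c)/m = (1 + 0.5) / 2.4 = 0.625000.
With c = 0.5 and e = 0, the reserve requirement is 0.625000 − 0.5 − 0 = 0.125.

0.125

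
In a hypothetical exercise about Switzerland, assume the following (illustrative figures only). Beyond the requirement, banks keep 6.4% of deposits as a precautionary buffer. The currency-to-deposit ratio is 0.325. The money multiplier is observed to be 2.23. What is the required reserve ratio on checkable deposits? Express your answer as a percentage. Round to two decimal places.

Using m = 2.23. Since m = (1 + c)/(c + rr + e), the denominator satisfies c + rr + e = (1 + c)/m = (1 + 0.325) / 2.23 ≈ 0.594170.
With c = 0.325 and e = 0.064, the required reserve ratio on checkable deposits is 0.594170 − 0.325 − 0.064 = 0.20517.

20.52%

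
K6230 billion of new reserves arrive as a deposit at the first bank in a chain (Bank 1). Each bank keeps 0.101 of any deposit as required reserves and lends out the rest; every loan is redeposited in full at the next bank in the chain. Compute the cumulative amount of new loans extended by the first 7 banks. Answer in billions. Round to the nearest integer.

K29136 billion

Bank i lends (1 − rr)^i of the original deposit: Bank 1 lends 6230·0.8990 = 5600.7700, Bank 2 lends 6230·0.8990² ≈ 5035.0922, and so on.
Summing a geometric series: total = 6230·[0.8990·(1 − 0.8990^7) / (1 − 0.8990)] ≈ 29135.6941 billion.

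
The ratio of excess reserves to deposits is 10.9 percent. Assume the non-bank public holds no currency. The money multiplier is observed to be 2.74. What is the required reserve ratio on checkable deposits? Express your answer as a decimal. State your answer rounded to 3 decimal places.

Using m = 2.74. Since m = (1 + c)/(c + rr + e), the denominator satisfies c + rr + e = (1 + c)/m = (1 + 0) / 2.74 ≈ 0.364964.
With c = 0 and e = 0.109, the required reserve ratio on checkable deposits is 0.364964 − 0 − 0.109 = 0.255964.

0.256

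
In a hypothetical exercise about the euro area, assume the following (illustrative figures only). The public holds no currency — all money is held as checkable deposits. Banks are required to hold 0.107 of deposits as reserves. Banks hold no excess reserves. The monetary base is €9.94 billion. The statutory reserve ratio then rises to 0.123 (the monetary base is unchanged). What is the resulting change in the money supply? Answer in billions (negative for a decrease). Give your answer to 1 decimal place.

Initially m₁ = 1 / (0.107) ≈ 9.3458, so M₁ = 9.3458 × 9.94 ≈ 92.8973 billion.
After the change m₂ = 1 / (0.123) ≈ 8.1301, so M₂ = 8.1301 × 9.94 ≈ 80.8132 billion.
ΔM = M₂ − M₁ = 80.8132 − 92.8973 = -12.0841 billion.

-12.1 billion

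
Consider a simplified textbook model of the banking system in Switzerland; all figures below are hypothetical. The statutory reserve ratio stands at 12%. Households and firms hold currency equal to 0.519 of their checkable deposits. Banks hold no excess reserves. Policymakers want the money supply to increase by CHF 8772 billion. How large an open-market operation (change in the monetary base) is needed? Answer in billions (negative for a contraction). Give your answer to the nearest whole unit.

CHF 3690 billion

The money multiplier is m = (1 + c) / (rr + c) = (1 + 0.519) / (0.12 + 0.519) ≈ 2.37715.
ΔMB = ΔM / m = (+8772) / 2.37715 ≈ 3690.1331 billion.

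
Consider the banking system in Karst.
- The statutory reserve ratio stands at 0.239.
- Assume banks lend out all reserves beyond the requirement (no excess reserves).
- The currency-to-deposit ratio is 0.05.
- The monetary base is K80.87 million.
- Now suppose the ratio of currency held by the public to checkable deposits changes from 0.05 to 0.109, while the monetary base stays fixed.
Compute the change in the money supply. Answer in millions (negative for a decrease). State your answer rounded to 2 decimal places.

-36.10 million

Initially m₁ = (1 + 0.05) / (0.239 + 0.05) ≈ 3.63322, so M₁ = 3.63322 × 80.87 ≈ 293.8185 million.
After the change m₂ = (1 + 0.109) / (0.239 + 0.109) ≈ 3.18678, so M₂ = 3.18678 × 80.87 ≈ 257.7149 million.
ΔM = M₂ − M₁ = 257.7149 − 293.8185 = -36.1036 million.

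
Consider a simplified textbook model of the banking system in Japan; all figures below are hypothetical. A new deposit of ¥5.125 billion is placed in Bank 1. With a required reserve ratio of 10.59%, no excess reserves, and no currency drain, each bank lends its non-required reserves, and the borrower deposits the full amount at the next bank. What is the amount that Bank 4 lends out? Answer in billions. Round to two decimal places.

¥3.28 billion

Each bank lends a fraction (1 − rr) = 0.8941 of the deposit it receives, so Bank 4 receives 5.125·0.8941^3 and lends 5.125·0.8941^4 ≈ 3.2752 billion.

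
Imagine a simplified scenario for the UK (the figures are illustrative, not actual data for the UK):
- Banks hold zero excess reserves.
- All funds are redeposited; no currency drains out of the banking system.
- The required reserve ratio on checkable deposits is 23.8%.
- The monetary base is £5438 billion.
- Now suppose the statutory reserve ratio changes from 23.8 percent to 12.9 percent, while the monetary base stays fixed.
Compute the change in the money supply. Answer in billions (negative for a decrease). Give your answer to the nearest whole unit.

Initially m₁ = 1 / (0.238) ≈ 4.20168, so M₁ = 4.20168 × 5438 ≈ 22848.7358 billion.
After the change m₂ = 1 / (0.129) ≈ 7.75194, so M₂ = 7.75194 × 5438 ≈ 42155.0497 billion.
ΔM = M₂ − M₁ = 42155.0497 − 22848.7358 = 19306.3139 billion.

£19306 billion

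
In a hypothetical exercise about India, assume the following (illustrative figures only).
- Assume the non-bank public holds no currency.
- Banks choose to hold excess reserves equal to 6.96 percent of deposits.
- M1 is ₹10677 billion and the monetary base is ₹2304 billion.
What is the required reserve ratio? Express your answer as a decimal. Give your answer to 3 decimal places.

0.146

Using m = M/MB = 10677/2304 ≈ 4.634115. Since m = (1 + c)/(c + rr + e), the denominator satisfies c + rr + e = (1 + c)/m = (1 + 0) / 4.634115 ≈ 0.215791.
With c = 0 and e = 0.0696, the required reserve ratio is 0.215791 − 0 − 0.0696 = 0.146191.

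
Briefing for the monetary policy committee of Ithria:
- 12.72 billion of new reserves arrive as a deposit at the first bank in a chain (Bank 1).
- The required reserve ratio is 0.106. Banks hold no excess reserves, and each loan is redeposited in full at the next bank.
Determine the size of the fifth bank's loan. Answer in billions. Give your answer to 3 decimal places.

Each bank lends a fraction (1 − rr) = 0.8940 of the deposit it receives, so Bank 5 receives 12.72·0.8940^4 and lends 12.72·0.8940^5 ≈ 7.2640 billion.

7.264 billion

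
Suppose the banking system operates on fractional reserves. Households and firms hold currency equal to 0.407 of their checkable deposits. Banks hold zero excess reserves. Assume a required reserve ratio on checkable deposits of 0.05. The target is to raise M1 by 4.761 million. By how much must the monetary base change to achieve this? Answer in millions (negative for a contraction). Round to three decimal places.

The money multiplier is m = (1 + c) / (rr + c) = (1 + 0.407) / (0.05 + 0.407) ≈ 3.07877.
ΔMB = ΔM / m = (+4.761) / 3.07877 ≈ 1.5464 million.

1.546 million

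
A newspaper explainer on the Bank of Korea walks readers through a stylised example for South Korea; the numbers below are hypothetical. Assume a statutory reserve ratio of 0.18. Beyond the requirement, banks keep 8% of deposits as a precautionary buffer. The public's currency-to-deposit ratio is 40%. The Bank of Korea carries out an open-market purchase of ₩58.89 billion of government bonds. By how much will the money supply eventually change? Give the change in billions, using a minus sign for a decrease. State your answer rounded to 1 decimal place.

₩124.9 billion

The money multiplier is m = (1 + c) / (rr + e + c) = (1 + 0.4) / (0.18 + 0.08 + 0.4) ≈ 2.1212.
The purchase adds 58.89 billion of base, so ΔM = m × ΔMB = 2.1212 × (+58.89) ≈ 124.9175 billion.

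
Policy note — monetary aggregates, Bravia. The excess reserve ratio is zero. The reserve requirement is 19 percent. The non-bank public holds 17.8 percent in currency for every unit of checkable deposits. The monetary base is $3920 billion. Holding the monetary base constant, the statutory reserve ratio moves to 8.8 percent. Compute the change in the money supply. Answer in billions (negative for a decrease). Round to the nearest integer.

Initially m₁ = (1 + 0.178) / (0.19 + 0.178) ≈ 3.20109, so M₁ = 3.20109 × 3920 = 12548.2728 billion.
After the change m₂ = (1 + 0.178) / (0.088 + 0.178) ≈ 4.42857, so M₂ = 4.42857 × 3920 = 17359.9944 billion.
ΔM = M₂ − M₁ = 17359.9944 − 12548.2728 = 4811.7216 billion.

$4812 billion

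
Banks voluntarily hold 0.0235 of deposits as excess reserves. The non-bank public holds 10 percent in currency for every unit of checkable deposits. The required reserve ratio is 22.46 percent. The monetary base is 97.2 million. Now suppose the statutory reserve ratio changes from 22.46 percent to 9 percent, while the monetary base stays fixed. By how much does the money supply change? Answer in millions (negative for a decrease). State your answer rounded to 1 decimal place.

Initially m₁ = (1 + 0.1) / (0.2246 + 0.0235 + 0.1) ≈ 3.16, so M₁ = 3.16 × 97.2 = 307.152 million.
After the change m₂ = (1 + 0.1) / (0.09 + 0.0235 + 0.1) ≈ 5.1522, so M₂ = 5.1522 × 97.2 ≈ 500.7938 million.
ΔM = M₂ − M₁ = 500.7938 − 307.152 = 193.6418 million.

193.6 million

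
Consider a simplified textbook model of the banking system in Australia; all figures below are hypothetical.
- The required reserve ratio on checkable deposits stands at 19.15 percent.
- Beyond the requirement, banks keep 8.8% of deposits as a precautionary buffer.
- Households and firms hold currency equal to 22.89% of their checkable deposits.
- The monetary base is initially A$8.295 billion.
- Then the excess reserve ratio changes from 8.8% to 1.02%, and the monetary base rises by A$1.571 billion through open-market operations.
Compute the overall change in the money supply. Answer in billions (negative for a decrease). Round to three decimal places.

Before: m₁ = (1 + 0.2289) / (0.1915 + 0.088 + 0.2289) ≈ 2.41719, MB₁ = 8.295, so M₁ = 2.41719 × 8.295 ≈ 20.0506 billion.
After: m₂ = (1 + 0.2289) / (0.1915 + 0.0102 + 0.2289) ≈ 2.85392, MB₂ = 8.295 + 1.571 = 9.866, so M₂ = 2.85392 × 9.866 ≈ 28.1568 billion.
ΔM = M₂ − M₁ = 28.1568 − 20.0506 = 8.1062 billion.

A$8.106 billion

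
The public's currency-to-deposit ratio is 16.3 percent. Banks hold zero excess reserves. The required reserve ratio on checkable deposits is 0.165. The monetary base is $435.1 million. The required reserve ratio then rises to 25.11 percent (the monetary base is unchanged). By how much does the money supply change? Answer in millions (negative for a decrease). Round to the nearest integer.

Initially m₁ = (1 + 0.163) / (0.165 + 0.163) ≈ 3.5457, so M₁ = 3.5457 × 435.1 ≈ 1542.7341 million.
After the change m₂ = (1 + 0.163) / (0.2511 + 0.163) ≈ 2.8085, so M₂ = 2.8085 × 435.1 ≈ 1221.9784 million.
ΔM = M₂ − M₁ = 1221.9784 − 1542.7341 = -320.7557 million.

-321 million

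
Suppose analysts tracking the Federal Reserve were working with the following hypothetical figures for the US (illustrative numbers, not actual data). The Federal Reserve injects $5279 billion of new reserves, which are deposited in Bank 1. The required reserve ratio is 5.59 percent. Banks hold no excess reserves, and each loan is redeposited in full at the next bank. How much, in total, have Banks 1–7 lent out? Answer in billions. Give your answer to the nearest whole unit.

Bank i lends (1 − rr)^i of the original deposit: Bank 1 lends 5279·0.9441 = 4983.9039, Bank 2 lends 5279·0.9441² ≈ 4705.3037, and so on.
Summing a geometric series: total = 5279·[0.9441·(1 − 0.9441^7) / (1 − 0.9441)] ≈ 29552.3369 billion.

$29552 billion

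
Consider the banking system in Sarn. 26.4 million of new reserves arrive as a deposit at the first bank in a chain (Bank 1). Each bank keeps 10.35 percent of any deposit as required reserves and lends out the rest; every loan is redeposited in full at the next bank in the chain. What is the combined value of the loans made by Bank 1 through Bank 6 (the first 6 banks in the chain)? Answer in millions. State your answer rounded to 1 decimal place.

Bank i lends (1 − rr)^i of the original deposit: Bank 1 lends 26.4·0.8965 = 23.6676, Bank 2 lends 26.4·0.8965² ≈ 21.2180, and so on.
Summing a geometric series: total = 26.4·[0.8965·(1 − 0.8965^6) / (1 − 0.8965)] ≈ 109.9547 million.

110.0 million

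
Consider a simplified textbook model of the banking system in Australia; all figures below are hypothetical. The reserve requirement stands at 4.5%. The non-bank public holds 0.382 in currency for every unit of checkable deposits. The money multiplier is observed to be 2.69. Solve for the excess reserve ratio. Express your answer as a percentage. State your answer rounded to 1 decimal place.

8.7%

Using m = 2.69. Since m = (1 + c)/(c + rr + e), the denominator satisfies c + rr + e = (1 + c)/m = (1 + 0.382) / 2.69 ≈ 0.513755.
With c = 0.382 and rr = 0.045, the excess reserve ratio is 0.513755 − 0.382 − 0.045 = 0.086755.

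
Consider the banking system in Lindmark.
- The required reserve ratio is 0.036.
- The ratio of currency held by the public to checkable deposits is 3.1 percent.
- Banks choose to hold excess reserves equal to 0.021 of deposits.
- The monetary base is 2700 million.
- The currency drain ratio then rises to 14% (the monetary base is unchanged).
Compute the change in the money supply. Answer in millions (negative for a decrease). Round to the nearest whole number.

-16009 million

Initially m₁ = (1 + 0.031) / (0.036 + 0.021 + 0.031) ≈ 11.71591, so M₁ = 11.71591 × 2700 = 31632.957 million.
After the change m₂ = (1 + 0.14) / (0.036 + 0.021 + 0.14) ≈ 5.78680, so M₂ = 5.78680 × 2700 = 15624.36 million.
ΔM = M₂ − M₁ = 15624.36 − 31632.957 = -16008.597 million.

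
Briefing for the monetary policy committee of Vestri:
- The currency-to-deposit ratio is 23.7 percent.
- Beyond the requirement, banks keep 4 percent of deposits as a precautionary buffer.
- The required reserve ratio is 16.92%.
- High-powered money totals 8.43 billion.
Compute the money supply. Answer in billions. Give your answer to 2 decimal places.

The money multiplier is m = (1 + c) / (rr + e + c) = (1 + 0.237) / (0.1692 + 0.04 + 0.237) ≈ 2.7723.
So M = m × MB = 2.7723 × 8.43 ≈ 23.3705 billion.

23.37 billion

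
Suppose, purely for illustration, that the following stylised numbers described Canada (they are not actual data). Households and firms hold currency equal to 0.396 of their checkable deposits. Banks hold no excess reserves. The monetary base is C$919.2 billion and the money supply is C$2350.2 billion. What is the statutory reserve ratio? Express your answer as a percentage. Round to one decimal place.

Using m = M/MB = 2350.2/919.2 ≈ 2.556789. Since m = (1 + c)/(c + rr + e), the denominator satisfies c + rr + e = (1 + c)/m = (1 + 0.396) / 2.556789 ≈ 0.545997.
With c = 0.396 and e = 0, the statutory reserve ratio is 0.545997 − 0.396 − 0 = 0.149997.

15.0%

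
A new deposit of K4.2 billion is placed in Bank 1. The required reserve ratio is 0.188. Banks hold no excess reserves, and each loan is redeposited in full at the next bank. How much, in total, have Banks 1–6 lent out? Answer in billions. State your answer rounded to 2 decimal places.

Bank i lends (1 − rr)^i of the original deposit: Bank 1 lends 4.2·0.8120 = 3.4104, Bank 2 lends 4.2·0.8120² ≈ 2.7692, and so on.
Summing a geometric series: total = 4.2·[0.8120·(1 − 0.8120^6) / (1 − 0.8120)] ≈ 12.9407 billion.

K12.94 billion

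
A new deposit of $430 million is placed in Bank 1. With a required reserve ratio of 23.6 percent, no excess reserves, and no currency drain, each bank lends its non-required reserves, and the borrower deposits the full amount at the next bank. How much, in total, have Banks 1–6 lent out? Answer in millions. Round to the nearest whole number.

Bank i lends (1 − rr)^i of the original deposit: Bank 1 lends 430·0.7640 = 328.5200, Bank 2 lends 430·0.7640² ≈ 250.9893, and so on.
Summing a geometric series: total = 430·[0.7640·(1 − 0.7640^6) / (1 − 0.7640)] ≈ 1115.2059 million.

$1115 million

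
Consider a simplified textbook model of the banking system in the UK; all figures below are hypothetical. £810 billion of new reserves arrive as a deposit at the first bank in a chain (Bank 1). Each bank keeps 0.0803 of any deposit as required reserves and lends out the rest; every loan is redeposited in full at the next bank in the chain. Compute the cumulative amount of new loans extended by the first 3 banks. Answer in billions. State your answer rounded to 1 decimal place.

£2060.2 billion

Bank i lends (1 − rr)^i of the original deposit: Bank 1 lends 810·0.9197 = 744.9570, Bank 2 lends 810·0.9197² ≈ 685.1370, and so on.
Summing a geometric series: total = 810·[0.9197·(1 − 0.9197^3) / (1 − 0.9197)] ≈ 2060.2144 billion.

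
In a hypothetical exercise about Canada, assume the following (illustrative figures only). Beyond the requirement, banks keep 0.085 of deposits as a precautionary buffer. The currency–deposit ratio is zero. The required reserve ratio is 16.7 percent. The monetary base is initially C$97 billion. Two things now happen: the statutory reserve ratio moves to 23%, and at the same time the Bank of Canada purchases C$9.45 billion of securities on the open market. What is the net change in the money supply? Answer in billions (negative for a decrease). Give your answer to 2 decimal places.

Before: m₁ = 1 / (0.167 + 0.085) ≈ 3.968254, MB₁ = 97, so M₁ = 3.968254 × 97 ≈ 384.9206 billion.
After: m₂ = 1 / (0.23 + 0.085) ≈ 3.174603, MB₂ = 97 + 9.45 = 106.45, so M₂ = 3.174603 × 106.45 ≈ 337.9365 billion.
ΔM = M₂ − M₁ = 337.9365 − 384.9206 = -46.9841 billion.

-46.98 billion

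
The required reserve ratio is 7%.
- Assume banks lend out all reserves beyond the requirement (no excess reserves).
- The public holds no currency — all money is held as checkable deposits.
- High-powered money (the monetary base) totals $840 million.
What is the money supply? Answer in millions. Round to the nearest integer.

With no currency drain or excess reserves, the money multiplier is m = 1/rr = 1/0.07 ≈ 14.2857.
Money supply M = m × MB = 14.2857 × 840 = 11999.988 million.

$12000 million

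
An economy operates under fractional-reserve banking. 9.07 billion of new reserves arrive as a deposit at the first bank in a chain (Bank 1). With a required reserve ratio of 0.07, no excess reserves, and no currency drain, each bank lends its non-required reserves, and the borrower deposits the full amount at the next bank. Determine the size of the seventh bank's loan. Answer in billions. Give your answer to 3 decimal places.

5.457 billion

Each bank lends a fraction (1 − rr) = 0.9300 of the deposit it receives, so Bank 7 receives 9.07·0.9300^6 and lends 9.07·0.9300^7 ≈ 5.4574 billion.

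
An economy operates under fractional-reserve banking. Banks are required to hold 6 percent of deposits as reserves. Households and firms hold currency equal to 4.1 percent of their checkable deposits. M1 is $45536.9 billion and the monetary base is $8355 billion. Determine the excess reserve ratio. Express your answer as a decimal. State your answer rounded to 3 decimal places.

0.090

Using m = M/MB = 45536.9/8355 ≈ 5.450257. Since m = (1 + c)/(c + rr + e), the denominator satisfies c + rr + e = (1 + c)/m = (1 + 0.041) / 5.450257 ≈ 0.191000.
With c = 0.041 and rr = 0.06, the excess reserve ratio is 0.191000 − 0.041 − 0.06 = 0.09.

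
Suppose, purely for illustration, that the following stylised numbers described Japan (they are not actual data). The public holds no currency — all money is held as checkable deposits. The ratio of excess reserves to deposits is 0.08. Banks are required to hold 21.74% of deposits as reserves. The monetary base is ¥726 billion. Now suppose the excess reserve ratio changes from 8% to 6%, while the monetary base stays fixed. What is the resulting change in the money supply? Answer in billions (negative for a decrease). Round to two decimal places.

Initially m₁ = 1 / (0.2174 + 0.08) ≈ 3.362475, so M₁ = 3.362475 × 726 ≈ 2441.1568 billion.
After the change m₂ = 1 / (0.2174 + 0.06) ≈ 3.604903, so M₂ = 3.604903 × 726 ≈ 2617.1596 billion.
ΔM = M₂ − M₁ = 2617.1596 − 2441.1568 = 176.0028 billion.

¥176.00 billion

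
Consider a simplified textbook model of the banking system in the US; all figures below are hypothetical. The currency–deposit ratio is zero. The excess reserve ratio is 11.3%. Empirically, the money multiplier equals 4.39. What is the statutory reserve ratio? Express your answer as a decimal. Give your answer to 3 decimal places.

Using m = 4.39. Since m = (1 + c)/(c + rr + e), the denominator satisfies c + rr + e = (1 + c)/m = (1 + 0) / 4.39 ≈ 0.227790.
With c = 0 and e = 0.113, the statutory reserve ratio is 0.227790 − 0 − 0.113 = 0.11479.

0.115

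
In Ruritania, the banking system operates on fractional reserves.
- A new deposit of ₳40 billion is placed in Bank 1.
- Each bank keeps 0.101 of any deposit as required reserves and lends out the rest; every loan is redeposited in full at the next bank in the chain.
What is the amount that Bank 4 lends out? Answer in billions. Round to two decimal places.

Each bank lends a fraction (1 − rr) = 0.8990 of the deposit it receives, so Bank 4 receives 40·0.8990^3 and lends 40·0.8990^4 ≈ 26.1276 billion.

₳26.13 billion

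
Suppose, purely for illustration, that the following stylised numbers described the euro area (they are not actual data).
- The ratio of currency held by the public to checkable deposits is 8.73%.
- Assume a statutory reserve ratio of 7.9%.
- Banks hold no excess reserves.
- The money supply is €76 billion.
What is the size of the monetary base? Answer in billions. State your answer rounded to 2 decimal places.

The money multiplier is m = (1 + c) / (rr + c) = (1 + 0.0873) / (0.079 + 0.0873) ≈ 6.53818.
MB = M / m = 76 / 6.53818 ≈ 11.624 billion.

€11.62 billion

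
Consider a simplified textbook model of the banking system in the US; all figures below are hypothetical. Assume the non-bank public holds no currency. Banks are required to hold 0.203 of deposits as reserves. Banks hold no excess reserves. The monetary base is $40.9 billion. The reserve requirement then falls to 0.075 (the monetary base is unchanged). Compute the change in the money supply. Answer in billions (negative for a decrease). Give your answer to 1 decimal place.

Initially m₁ = 1 / (0.203) ≈ 4.9261, so M₁ = 4.9261 × 40.9 ≈ 201.4775 billion.
After the change m₂ = 1 / (0.075) ≈ 13.3333, so M₂ = 13.3333 × 40.9 ≈ 545.332 billion.
ΔM = M₂ − M₁ = 545.332 − 201.4775 = 343.8545 billion.

$343.9 billion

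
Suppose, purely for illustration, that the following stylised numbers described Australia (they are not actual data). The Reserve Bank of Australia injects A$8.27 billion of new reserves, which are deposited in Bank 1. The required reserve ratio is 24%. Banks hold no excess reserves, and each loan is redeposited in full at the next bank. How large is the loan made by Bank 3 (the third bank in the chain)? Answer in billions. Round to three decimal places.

A$3.630 billion

Each bank lends a fraction (1 − rr) = 0.7600 of the deposit it receives, so Bank 3 receives 8.27·0.7600^2 and lends 8.27·0.7600^3 ≈ 3.6303 billion.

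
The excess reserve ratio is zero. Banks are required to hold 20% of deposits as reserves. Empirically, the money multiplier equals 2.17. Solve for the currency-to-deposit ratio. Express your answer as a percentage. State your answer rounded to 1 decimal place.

Using m = 2.17. From m = (1 + c)/(c + rr + e), rearranging gives 1 + c = m·(c + rr + e), so c·(1 − m) = m·(rr + e) − 1.
Hence c = [m·(rr + e) − 1]/(1 − m) = [2.17 × (0.2 + 0) − 1] / (1 − 2.17) ≈ 0.483761.

48.4%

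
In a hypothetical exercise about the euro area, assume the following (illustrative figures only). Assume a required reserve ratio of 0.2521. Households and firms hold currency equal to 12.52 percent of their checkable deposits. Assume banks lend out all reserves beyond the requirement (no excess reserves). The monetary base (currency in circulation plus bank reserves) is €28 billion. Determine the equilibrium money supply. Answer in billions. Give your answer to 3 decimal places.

The money multiplier is m = (1 + c) / (rr + c) = (1 + 0.1252) / (0.2521 + 0.1252) ≈ 2.982242.
So M = m × MB = 2.982242 × 28 ≈ 83.5028 billion.

€83.503 billion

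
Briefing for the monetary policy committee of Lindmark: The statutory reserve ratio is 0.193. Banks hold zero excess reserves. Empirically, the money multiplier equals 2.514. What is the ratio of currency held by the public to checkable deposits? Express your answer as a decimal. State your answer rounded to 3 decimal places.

0.340

Using m = 2.514. From m = (1 + c)/(c + rr + e), rearranging gives 1 + c = m·(c + rr + e), so c·(1 − m) = m·(rr + e) − 1.
Hence c = [m·(rr + e) − 1]/(1 − m) = [2.514 × (0.193 + 0) − 1] / (1 − 2.514) ≈ 0.340025.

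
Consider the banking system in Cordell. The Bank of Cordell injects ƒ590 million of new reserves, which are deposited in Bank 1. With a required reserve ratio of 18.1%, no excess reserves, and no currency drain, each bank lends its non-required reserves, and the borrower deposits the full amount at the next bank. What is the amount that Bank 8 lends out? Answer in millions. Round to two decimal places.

ƒ119.43 million

Each bank lends a fraction (1 − rr) = 0.8190 of the deposit it receives, so Bank 8 receives 590·0.8190^7 and lends 590·0.8190^8 ≈ 119.4327 million.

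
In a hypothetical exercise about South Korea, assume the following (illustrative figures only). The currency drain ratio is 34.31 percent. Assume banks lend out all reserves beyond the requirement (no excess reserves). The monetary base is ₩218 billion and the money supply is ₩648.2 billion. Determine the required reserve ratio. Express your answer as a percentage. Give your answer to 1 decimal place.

10.9%

Using m = M/MB = 648.2/218 ≈ 2.973394. Since m = (1 + c)/(c + rr + e), the denominator satisfies c + rr + e = (1 + c)/m = (1 + 0.3431) / 2.973394 ≈ 0.451706.
With c = 0.3431 and e = 0, the required reserve ratio is 0.451706 − 0.3431 − 0 = 0.108606.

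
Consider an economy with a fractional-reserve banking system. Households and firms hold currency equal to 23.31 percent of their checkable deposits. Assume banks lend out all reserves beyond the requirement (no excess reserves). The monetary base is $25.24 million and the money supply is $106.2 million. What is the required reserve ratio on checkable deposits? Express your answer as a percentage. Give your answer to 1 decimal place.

Using m = M/MB = 106.2/25.24 ≈ 4.207607. Since m = (1 + c)/(c + rr + e), the denominator satisfies c + rr + e = (1 + c)/m = (1 + 0.2331) / 4.207607 ≈ 0.293064.
With c = 0.2331 and e = 0, the required reserve ratio on checkable deposits is 0.293064 − 0.2331 − 0 = 0.059964.

6.0%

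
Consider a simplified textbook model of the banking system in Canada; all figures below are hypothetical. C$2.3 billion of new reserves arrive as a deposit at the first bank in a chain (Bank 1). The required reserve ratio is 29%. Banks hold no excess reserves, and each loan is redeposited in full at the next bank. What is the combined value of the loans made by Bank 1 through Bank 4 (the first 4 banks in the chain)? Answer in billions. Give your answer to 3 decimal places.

C$4.200 billion

Bank i lends (1 − rr)^i of the original deposit: Bank 1 lends 2.3·0.7100 = 1.6330, Bank 2 lends 2.3·0.7100² ≈ 1.1594, and so on.
Summing a geometric series: total = 2.3·[0.7100·(1 − 0.7100^4) / (1 − 0.7100)] ≈ 4.2001 billion.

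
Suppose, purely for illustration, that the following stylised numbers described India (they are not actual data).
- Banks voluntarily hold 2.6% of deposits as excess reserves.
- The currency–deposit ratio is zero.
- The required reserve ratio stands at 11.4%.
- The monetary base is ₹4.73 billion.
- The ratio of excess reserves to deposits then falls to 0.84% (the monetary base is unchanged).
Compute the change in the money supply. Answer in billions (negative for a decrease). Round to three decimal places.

₹4.858 billion

Initially m₁ = 1 / (0.114 + 0.026) ≈ 7.14286, so M₁ = 7.14286 × 4.73 ≈ 33.7857 billion.
After the change m₂ = 1 / (0.114 + 0.0084) ≈ 8.16993, so M₂ = 8.16993 × 4.73 ≈ 38.6438 billion.
ΔM = M₂ − M₁ = 38.6438 − 33.7857 = 4.8581 billion.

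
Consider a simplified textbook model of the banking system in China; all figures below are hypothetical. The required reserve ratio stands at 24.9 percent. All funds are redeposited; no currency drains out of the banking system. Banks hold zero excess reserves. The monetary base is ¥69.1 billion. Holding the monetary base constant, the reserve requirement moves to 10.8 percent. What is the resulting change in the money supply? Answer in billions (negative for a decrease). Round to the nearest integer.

¥362 billion

Initially m₁ = 1 / (0.249) ≈ 4.0161, so M₁ = 4.0161 × 69.1 ≈ 277.5125 billion.
After the change m₂ = 1 / (0.108) ≈ 9.2593, so M₂ = 9.2593 × 69.1 ≈ 639.8176 billion.
ΔM = M₂ − M₁ = 639.8176 − 277.5125 = 362.3051 billion.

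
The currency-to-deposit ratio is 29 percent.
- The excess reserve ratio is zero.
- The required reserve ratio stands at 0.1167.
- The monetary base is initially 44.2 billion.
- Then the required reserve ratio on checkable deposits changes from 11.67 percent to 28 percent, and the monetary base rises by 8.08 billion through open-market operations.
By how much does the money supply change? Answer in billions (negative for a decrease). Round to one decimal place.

-21.9 billion

Before: m₁ = (1 + 0.29) / (0.1167 + 0.29) ≈ 3.1719, MB₁ = 44.2, so M₁ = 3.1719 × 44.2 ≈ 140.198 billion.
After: m₂ = (1 + 0.29) / (0.28 + 0.29) ≈ 2.2632, MB₂ = 44.2 + 8.08 = 52.28, so M₂ = 2.2632 × 52.28 ≈ 118.3201 billion.
ΔM = M₂ − M₁ = 118.3201 − 140.198 = -21.8779 billion.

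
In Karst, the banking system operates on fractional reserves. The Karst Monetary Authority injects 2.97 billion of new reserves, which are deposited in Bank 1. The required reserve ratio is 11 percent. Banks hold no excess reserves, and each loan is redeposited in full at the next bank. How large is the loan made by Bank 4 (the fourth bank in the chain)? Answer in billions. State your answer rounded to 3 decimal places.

1.863 billion

Each bank lends a fraction (1 − rr) = 0.8900 of the deposit it receives, so Bank 4 receives 2.97·0.8900^3 and lends 2.97·0.8900^4 ≈ 1.8634 billion.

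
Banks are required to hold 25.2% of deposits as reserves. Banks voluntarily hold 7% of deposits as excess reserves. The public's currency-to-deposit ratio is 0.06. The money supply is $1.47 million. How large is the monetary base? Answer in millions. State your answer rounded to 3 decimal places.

$0.530 million

The money multiplier is m = (1 + c) / (rr + e + c) = (1 + 0.06) / (0.252 + 0.07 + 0.06) ≈ 2.77487.
MB = M / m = 1.47 / 2.77487 ≈ 0.5298 million.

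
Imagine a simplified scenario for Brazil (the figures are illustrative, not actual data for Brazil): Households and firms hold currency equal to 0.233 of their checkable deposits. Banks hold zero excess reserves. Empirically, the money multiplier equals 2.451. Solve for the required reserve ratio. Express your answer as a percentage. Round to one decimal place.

Using m = 2.451. Since m = (1 + c)/(c + rr + e), the denominator satisfies c + rr + e = (1 + c)/m = (1 + 0.233) / 2.451 ≈ 0.503060.
With c = 0.233 and e = 0, the required reserve ratio is 0.503060 − 0.233 − 0 = 0.27006.

27.0%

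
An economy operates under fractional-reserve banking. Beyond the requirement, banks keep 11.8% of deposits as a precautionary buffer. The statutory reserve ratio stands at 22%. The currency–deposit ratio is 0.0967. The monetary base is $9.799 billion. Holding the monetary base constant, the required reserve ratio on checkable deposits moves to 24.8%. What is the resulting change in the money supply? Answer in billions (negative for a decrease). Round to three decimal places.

Initially m₁ = (1 + 0.0967) / (0.22 + 0.118 + 0.0967) ≈ 2.52289, so M₁ = 2.52289 × 9.799 ≈ 24.7218 billion.
After the change m₂ = (1 + 0.0967) / (0.248 + 0.118 + 0.0967) ≈ 2.37022, so M₂ = 2.37022 × 9.799 ≈ 23.2258 billion.
ΔM = M₂ − M₁ = 23.2258 − 24.7218 = -1.496 billion.

-1.496 billion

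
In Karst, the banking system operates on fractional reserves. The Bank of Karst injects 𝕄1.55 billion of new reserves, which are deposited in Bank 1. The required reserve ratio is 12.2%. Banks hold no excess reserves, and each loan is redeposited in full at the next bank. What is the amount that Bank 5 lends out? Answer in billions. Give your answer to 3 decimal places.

Each bank lends a fraction (1 − rr) = 0.8780 of the deposit it receives, so Bank 5 receives 1.55·0.8780^4 and lends 1.55·0.8780^5 ≈ 0.8087 billion.

𝕄0.809 billion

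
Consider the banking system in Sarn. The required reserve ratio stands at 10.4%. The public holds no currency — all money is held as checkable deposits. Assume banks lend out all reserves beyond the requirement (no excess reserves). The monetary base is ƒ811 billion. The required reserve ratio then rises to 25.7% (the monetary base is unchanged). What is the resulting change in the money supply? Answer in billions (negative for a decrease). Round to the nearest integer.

Initially m₁ = 1 / (0.104) ≈ 9.6154, so M₁ = 9.6154 × 811 = 7798.0894 billion.
After the change m₂ = 1 / (0.257) ≈ 3.8911, so M₂ = 3.8911 × 811 = 3155.6821 billion.
ΔM = M₂ − M₁ = 3155.6821 − 7798.0894 = -4642.4073 billion.

-4642 billion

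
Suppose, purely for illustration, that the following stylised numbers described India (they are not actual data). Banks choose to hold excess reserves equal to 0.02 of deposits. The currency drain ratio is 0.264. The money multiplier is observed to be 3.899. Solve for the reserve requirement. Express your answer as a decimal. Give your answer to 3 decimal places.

Using m = 3.899. Since m = (1 + c)/(c + rr + e), the denominator satisfies c + rr + e = (1 + c)/m = (1 + 0.264) / 3.899 ≈ 0.324186.
With c = 0.264 and e = 0.02, the reserve requirement is 0.324186 − 0.264 − 0.02 = 0.040186.

0.040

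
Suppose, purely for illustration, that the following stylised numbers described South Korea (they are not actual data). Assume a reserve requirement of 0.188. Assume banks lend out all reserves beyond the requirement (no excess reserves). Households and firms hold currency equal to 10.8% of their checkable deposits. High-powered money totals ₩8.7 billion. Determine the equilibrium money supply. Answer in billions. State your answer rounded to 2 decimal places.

The money multiplier is m = (1 + c) / (rr + c) = (1 + 0.108) / (0.188 + 0.108) ≈ 3.7432.
So M = m × MB = 3.7432 × 8.7 ≈ 32.5658 billion.

₩32.57 billion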